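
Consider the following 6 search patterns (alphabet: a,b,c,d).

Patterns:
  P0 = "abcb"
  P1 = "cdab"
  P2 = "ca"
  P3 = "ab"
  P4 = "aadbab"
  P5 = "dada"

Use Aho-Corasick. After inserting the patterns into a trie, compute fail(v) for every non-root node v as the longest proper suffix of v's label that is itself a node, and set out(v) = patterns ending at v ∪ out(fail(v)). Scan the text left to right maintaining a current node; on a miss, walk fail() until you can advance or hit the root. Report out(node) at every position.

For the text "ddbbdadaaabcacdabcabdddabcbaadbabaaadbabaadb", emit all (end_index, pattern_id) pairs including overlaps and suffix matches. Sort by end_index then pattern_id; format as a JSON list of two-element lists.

Build automaton:
Trie nodes:
  n0 'ε': a→1 c→5 d→15
  n1 'a': a→10 b→2
  n2 'ab': c→3  [P3 ends]
  n3 'abc': b→4
  n4 'abcb': ·  [P0 ends]
  n5 'c': a→9 d→6
  n6 'cd': a→7
  n7 'cda': b→8
  n8 'cdab': ·  [P1 ends]
  n9 'ca': ·  [P2 ends]
  n10 'aa': d→11
  n11 'aad': b→12
  n12 'aadb': a→13
  n13 'aadba': b→14
  n14 'aadbab': ·  [P4 ends]
  n15 'd': a→16
  n16 'da': d→17
  n17 'dad': a→18
  n18 'dada': ·  [P5 ends]

BFS fail/out derivation:
  fail(1) 'a': from fail(0)=0 chase 'a': 0 ⇒ 0;  out=∅∪out(0)=∅
  fail(5) 'c': from fail(0)=0 chase 'c': 0 ⇒ 0;  out=∅∪out(0)=∅
  fail(15) 'd': from fail(0)=0 chase 'd': 0 ⇒ 0;  out=∅∪out(0)=∅
  fail(2) 'ab': from fail(1)=0 chase 'b': 0 ⇒ 0;  out={3}∪out(0)={3}
  fail(6) 'cd': from fail(5)=0 chase 'd': 0 ⇒ 15;  out=∅∪out(15)=∅
  fail(9) 'ca': from fail(5)=0 chase 'a': 0 ⇒ 1;  out={2}∪out(1)={2}
  fail(10) 'aa': from fail(1)=0 chase 'a': 0 ⇒ 1;  out=∅∪out(1)=∅
  fail(16) 'da': from fail(15)=0 chase 'a': 0 ⇒ 1;  out=∅∪out(1)=∅
  fail(3) 'abc': from fail(2)=0 chase 'c': 0 ⇒ 5;  out=∅∪out(5)=∅
  fail(7) 'cda': from fail(6)=15 chase 'a': 15 ⇒ 16;  out=∅∪out(16)=∅
  fail(11) 'aad': from fail(10)=1 chase 'd': 1→0 ⇒ 15;  out=∅∪out(15)=∅
  fail(17) 'dad': from fail(16)=1 chase 'd': 1→0 ⇒ 15;  out=∅∪out(15)=∅
  fail(4) 'abcb': from fail(3)=5 chase 'b': 5→0 ⇒ 0;  out={0}∪out(0)={0}
  fail(8) 'cdab': from fail(7)=16 chase 'b': 16→1 ⇒ 2;  out={1}∪out(2)={1,3}
  fail(12) 'aadb': from fail(11)=15 chase 'b': 15→0 ⇒ 0;  out=∅∪out(0)=∅
  fail(18) 'dada': from fail(17)=15 chase 'a': 15 ⇒ 16;  out={5}∪out(16)={5}
  fail(13) 'aadba': from fail(12)=0 chase 'a': 0 ⇒ 1;  out=∅∪out(1)=∅
  fail(14) 'aadbab': from fail(13)=1 chase 'b': 1 ⇒ 2;  out={4}∪out(2)={3,4}

Scan:
pos 0 'd': at 15
pos 1 'd': at 15 (via fail)
pos 2 'b': at 0 (via fail)
pos 3 'b': at 0
pos 4 'd': at 15
pos 5 'a': at 16
pos 6 'd': at 17
pos 7 'a': at 18  ** P5@[4:7]
pos 8 'a': at 10 (via fail)
pos 9 'a': at 10 (via fail)
pos 10 'b': at 2 (via fail)  ** P3@[9:10]
pos 11 'c': at 3
pos 12 'a': at 9 (via fail)  ** P2@[11:12]
pos 13 'c': at 5 (via fail)
pos 14 'd': at 6
pos 15 'a': at 7
pos 16 'b': at 8  ** P1@[13:16],P3@[15:16]
pos 17 'c': at 3 (via fail)
pos 18 'a': at 9 (via fail)  ** P2@[17:18]
pos 19 'b': at 2 (via fail)  ** P3@[18:19]
pos 20 'd': at 15 (via fail)
pos 21 'd': at 15 (via fail)
pos 22 'd': at 15 (via fail)
pos 23 'a': at 16
pos 24 'b': at 2 (via fail)  ** P3@[23:24]
pos 25 'c': at 3
pos 26 'b': at 4  ** P0@[23:26]
pos 27 'a': at 1 (via fail)
pos 28 'a': at 10
pos 29 'd': at 11
pos 30 'b': at 12
pos 31 'a': at 13
pos 32 'b': at 14  ** P3@[31:32],P4@[27:32]
pos 33 'a': at 1 (via fail)
pos 34 'a': at 10
pos 35 'a': at 10 (via fail)
pos 36 'd': at 11
pos 37 'b': at 12
pos 38 'a': at 13
pos 39 'b': at 14  ** P3@[38:39],P4@[34:39]
pos 40 'a': at 1 (via fail)
pos 41 'a': at 10
pos 42 'd': at 11
pos 43 'b': at 12

Result: [[7,5],[10,3],[12,2],[16,1],[16,3],[18,2],[19,3],[24,3],[26,0],[32,3],[32,4],[39,3],[39,4]]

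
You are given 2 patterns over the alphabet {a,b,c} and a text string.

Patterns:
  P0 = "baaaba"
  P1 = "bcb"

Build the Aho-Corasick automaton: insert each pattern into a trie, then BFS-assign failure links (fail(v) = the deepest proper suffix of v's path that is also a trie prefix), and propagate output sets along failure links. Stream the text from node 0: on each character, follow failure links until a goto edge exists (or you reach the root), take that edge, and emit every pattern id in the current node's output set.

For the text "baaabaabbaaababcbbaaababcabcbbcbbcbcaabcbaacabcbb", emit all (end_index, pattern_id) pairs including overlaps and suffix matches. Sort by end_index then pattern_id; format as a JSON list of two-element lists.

Build automaton:
Trie (insert patterns):
  0='ε' goto b→1
  1='b' goto a→2 c→7
  2='ba' goto a→3
  3='baa' goto a→4
  4='baaa' goto b→5
  5='baaab' goto a→6
  6='baaaba' goto ·  [P0 ends]
  7='bc' goto b→8
  8='bcb' goto ·  [P1 ends]

Failure links (BFS by depth):
  n1('b'): parent n0 fail=0; on 'b' 0 → fail=0;  out ∅∪∅=∅
  n2('ba'): parent n1 fail=0; on 'a' 0 → fail=0;  out ∅∪∅=∅
  n7('bc'): parent n1 fail=0; on 'c' 0 → fail=0;  out ∅∪∅=∅
  n3('baa'): parent n2 fail=0; on 'a' 0 → fail=0;  out ∅∪∅=∅
  n8('bcb'): parent n7 fail=0; on 'b' 0 → fail=1;  out {1}∪∅={1}
  n4('baaa'): parent n3 fail=0; on 'a' 0 → fail=0;  out ∅∪∅=∅
  n5('baaab'): parent n4 fail=0; on 'b' 0 → fail=1;  out ∅∪∅=∅
  n6('baaaba'): parent n5 fail=1; on 'a' 1 → fail=2;  out {0}∪∅={0}

Run:
[0] read 'b'  n0⇒n1
[1] read 'a'  n1⇒n2
[2] read 'a'  n2⇒n3
[3] read 'a'  n3⇒n4
[4] read 'b'  n4⇒n5
[5] read 'a'  n5⇒n6  emit P0@[0:5]
[6] read 'a'  n6⇒n3 ·f
[7] read 'b'  n3⇒n1 ·f
[8] read 'b'  n1⇒n1 ·f
[9] read 'a'  n1⇒n2
[10] read 'a'  n2⇒n3
[11] read 'a'  n3⇒n4
[12] read 'b'  n4⇒n5
[13] read 'a'  n5⇒n6  emit P0@[8:13]
[14] read 'b'  n6⇒n1 ·f
[15] read 'c'  n1⇒n7
[16] read 'b'  n7⇒n8  emit P1@[14:16]
[17] read 'b'  n8⇒n1 ·f
[18] read 'a'  n1⇒n2
[19] read 'a'  n2⇒n3
[20] read 'a'  n3⇒n4
[21] read 'b'  n4⇒n5
[22] read 'a'  n5⇒n6  emit P0@[17:22]
[23] read 'b'  n6⇒n1 ·f
[24] read 'c'  n1⇒n7
[25] read 'a'  n7⇒n0 ·f
[26] read 'b'  n0⇒n1
[27] read 'c'  n1⇒n7
[28] read 'b'  n7⇒n8  emit P1@[26:28]
[29] read 'b'  n8⇒n1 ·f
[30] read 'c'  n1⇒n7
[31] read 'b'  n7⇒n8  emit P1@[29:31]
[32] read 'b'  n8⇒n1 ·f
[33] read 'c'  n1⇒n7
[34] read 'b'  n7⇒n8  emit P1@[32:34]
[35] read 'c'  n8⇒n7 ·f
[36] read 'a'  n7⇒n0 ·f
[37] read 'a'  n0⇒n0
[38] read 'b'  n0⇒n1
[39] read 'c'  n1⇒n7
[40] read 'b'  n7⇒n8  emit P1@[38:40]
[41] read 'a'  n8⇒n2 ·f
[42] read 'a'  n2⇒n3
[43] read 'c'  n3⇒n0 ·f
[44] read 'a'  n0⇒n0
[45] read 'b'  n0⇒n1
[46] read 'c'  n1⇒n7
[47] read 'b'  n7⇒n8  emit P1@[45:47]
[48] read 'b'  n8⇒n1 ·f

All matches (sorted): [[5,0],[13,0],[16,1],[22,0],[28,1],[31,1],[34,1],[40,1],[47,1]]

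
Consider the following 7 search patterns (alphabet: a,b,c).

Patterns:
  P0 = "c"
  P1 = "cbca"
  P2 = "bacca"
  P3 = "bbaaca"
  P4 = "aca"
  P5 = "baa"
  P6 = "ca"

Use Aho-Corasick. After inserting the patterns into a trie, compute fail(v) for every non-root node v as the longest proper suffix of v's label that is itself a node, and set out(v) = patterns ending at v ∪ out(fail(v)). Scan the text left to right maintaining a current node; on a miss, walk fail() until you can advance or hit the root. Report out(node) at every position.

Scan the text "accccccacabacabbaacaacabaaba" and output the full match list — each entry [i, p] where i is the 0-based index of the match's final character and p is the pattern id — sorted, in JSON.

Build:
Trie (insert patterns):
  n0 'ε': a→15 b→5 c→1
  n1 'c': a→19 b→2  ←P0
  n2 'cb': c→3
  n3 'cbc': a→4
  n4 'cbca': ·  ←P1
  n5 'b': a→6 b→10
  n6 'ba': a→18 c→7
  n7 'bac': c→8
  n8 'bacc': a→9
  n9 'bacca': ·  ←P2
  n10 'bb': a→11
  n11 'bba': a→12
  n12 'bbaa': c→13
  n13 'bbaac': a→14
  n14 'bbaaca': ·  ←P3
  n15 'a': c→16
  n16 'ac': a→17
  n17 'aca': ·  ←P4
  n18 'baa': ·  ←P5
  n19 'ca': ·  ←P6

BFS fail/out derivation:
  fail(1) 'c': from fail(0)=0 chase 'c': 0 ⇒ 0;  out={0}∪out(0)={0}
  fail(5) 'b': from fail(0)=0 chase 'b': 0 ⇒ 0;  out=∅∪out(0)=∅
  fail(15) 'a': from fail(0)=0 chase 'a': 0 ⇒ 0;  out=∅∪out(0)=∅
  fail(2) 'cb': from fail(1)=0 chase 'b': 0 ⇒ 5;  out=∅∪out(5)=∅
  fail(6) 'ba': from fail(5)=0 chase 'a': 0 ⇒ 15;  out=∅∪out(15)=∅
  fail(10) 'bb': from fail(5)=0 chase 'b': 0 ⇒ 5;  out=∅∪out(5)=∅
  fail(16) 'ac': from fail(15)=0 chase 'c': 0 ⇒ 1;  out=∅∪out(1)={0}
  fail(19) 'ca': from fail(1)=0 chase 'a': 0 ⇒ 15;  out={6}∪out(15)={6}
  fail(3) 'cbc': from fail(2)=5 chase 'c': 5→0 ⇒ 1;  out=∅∪out(1)={0}
  fail(7) 'bac': from fail(6)=15 chase 'c': 15 ⇒ 16;  out=∅∪out(16)={0}
  fail(11) 'bba': from fail(10)=5 chase 'a': 5 ⇒ 6;  out=∅∪out(6)=∅
  fail(17) 'aca': from fail(16)=1 chase 'a': 1 ⇒ 19;  out={4}∪out(19)={4,6}
  fail(18) 'baa': from fail(6)=15 chase 'a': 15→0 ⇒ 15;  out={5}∪out(15)={5}
  fail(4) 'cbca': from fail(3)=1 chase 'a': 1 ⇒ 19;  out={1}∪out(19)={1,6}
  fail(8) 'bacc': from fail(7)=16 chase 'c': 16→1→0 ⇒ 1;  out=∅∪out(1)={0}
  fail(12) 'bbaa': from fail(11)=6 chase 'a': 6 ⇒ 18;  out=∅∪out(18)={5}
  fail(9) 'bacca': from fail(8)=1 chase 'a': 1 ⇒ 19;  out={2}∪out(19)={2,6}
  fail(13) 'bbaac': from fail(12)=18 chase 'c': 18→15 ⇒ 16;  out=∅∪out(16)={0}
  fail(14) 'bbaaca': from fail(13)=16 chase 'a': 16 ⇒ 17;  out={3}∪out(17)={3,4,6}

Run:
[0] read 'a'  n0⇒n15
[1] read 'c'  n15⇒n16  → match P0@[1:1]
[2] read 'c'  n16⇒n1 (via fail)  → match P0@[2:2]
[3] read 'c'  n1⇒n1 (via fail)  → match P0@[3:3]
[4] read 'c'  n1⇒n1 (via fail)  → match P0@[4:4]
[5] read 'c'  n1⇒n1 (via fail)  → match P0@[5:5]
[6] read 'c'  n1⇒n1 (via fail)  → match P0@[6:6]
[7] read 'a'  n1⇒n19  → match P6@[6:7]
[8] read 'c'  n19⇒n16 (via fail)  → match P0@[8:8]
[9] read 'a'  n16⇒n17  → match P4@[7:9],P6@[8:9]
[10] read 'b'  n17⇒n5 (via fail)
[11] read 'a'  n5⇒n6
[12] read 'c'  n6⇒n7  → match P0@[12:12]
[13] read 'a'  n7⇒n17 (via fail)  → match P4@[11:13],P6@[12:13]
[14] read 'b'  n17⇒n5 (via fail)
[15] read 'b'  n5⇒n10
[16] read 'a'  n10⇒n11
[17] read 'a'  n11⇒n12  → match P5@[15:17]
[18] read 'c'  n12⇒n13  → match P0@[18:18]
[19] read 'a'  n13⇒n14  → match P3@[14:19],P4@[17:19],P6@[18:19]
[20] read 'a'  n14⇒n15 (via fail)
[21] read 'c'  n15⇒n16  → match P0@[21:21]
[22] read 'a'  n16⇒n17  → match P4@[20:22],P6@[21:22]
[23] read 'b'  n17⇒n5 (via fail)
[24] read 'a'  n5⇒n6
[25] read 'a'  n6⇒n18  → match P5@[23:25]
[26] read 'b'  n18⇒n5 (via fail)
[27] read 'a'  n5⇒n6

Result: [[1,0],[2,0],[3,0],[4,0],[5,0],[6,0],[7,6],[8,0],[9,4],[9,6],[12,0],[13,4],[13,6],[17,5],[18,0],[19,3],[19,4],[19,6],[21,0],[22,4],[22,6],[25,5]]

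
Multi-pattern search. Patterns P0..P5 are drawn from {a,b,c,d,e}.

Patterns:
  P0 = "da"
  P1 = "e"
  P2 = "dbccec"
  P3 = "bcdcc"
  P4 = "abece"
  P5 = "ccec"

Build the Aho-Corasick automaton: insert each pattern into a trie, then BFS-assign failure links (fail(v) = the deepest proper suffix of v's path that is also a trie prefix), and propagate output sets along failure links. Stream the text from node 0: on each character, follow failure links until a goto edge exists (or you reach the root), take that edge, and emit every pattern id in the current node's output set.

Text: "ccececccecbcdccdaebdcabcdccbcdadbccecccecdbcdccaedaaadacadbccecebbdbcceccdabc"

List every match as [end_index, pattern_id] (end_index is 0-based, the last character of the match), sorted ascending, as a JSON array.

Build automaton:
Trie (insert patterns):
  n0 'ε': a→14 b→9 c→19 d→1 e→3
  n1 'd': a→2 b→4
  n2 'da': ·  ←P0
  n3 'e': ·  ←P1
  n4 'db': c→5
  n5 'dbc': c→6
  n6 'dbcc': e→7
  n7 'dbcce': c→8
  n8 'dbccec': ·  ←P2
  n9 'b': c→10
  n10 'bc': d→11
  n11 'bcd': c→12
  n12 'bcdc': c→13
  n13 'bcdcc': ·  ←P3
  n14 'a': b→15
  n15 'ab': e→16
  n16 'abe': c→17
  n17 'abec': e→18
  n18 'abece': ·  ←P4
  n19 'c': c→20
  n20 'cc': e→21
  n21 'cce': c→22
  n22 'ccec': ·  ←P5

Failure links (BFS by depth):
  n1('d'): parent n0 fail=0; on 'd' 0 → fail=0;  out ∅∪∅=∅
  n3('e'): parent n0 fail=0; on 'e' 0 → fail=0;  out {1}∪∅={1}
  n9('b'): parent n0 fail=0; on 'b' 0 → fail=0;  out ∅∪∅=∅
  n14('a'): parent n0 fail=0; on 'a' 0 → fail=0;  out ∅∪∅=∅
  n19('c'): parent n0 fail=0; on 'c' 0 → fail=0;  out ∅∪∅=∅
  n2('da'): parent n1 fail=0; on 'a' 0 → fail=14;  out {0}∪∅={0}
  n4('db'): parent n1 fail=0; on 'b' 0 → fail=9;  out ∅∪∅=∅
  n10('bc'): parent n9 fail=0; on 'c' 0 → fail=19;  out ∅∪∅=∅
  n15('ab'): parent n14 fail=0; on 'b' 0 → fail=9;  out ∅∪∅=∅
  n20('cc'): parent n19 fail=0; on 'c' 0 → fail=19;  out ∅∪∅=∅
  n5('dbc'): parent n4 fail=9; on 'c' 9 → fail=10;  out ∅∪∅=∅
  n11('bcd'): parent n10 fail=19; on 'd' 19→0 → fail=1;  out ∅∪∅=∅
  n16('abe'): parent n15 fail=9; on 'e' 9→0 → fail=3;  out ∅∪{1}={1}
  n21('cce'): parent n20 fail=19; on 'e' 19→0 → fail=3;  out ∅∪{1}={1}
  n6('dbcc'): parent n5 fail=10; on 'c' 10→19 → fail=20;  out ∅∪∅=∅
  n12('bcdc'): parent n11 fail=1; on 'c' 1→0 → fail=19;  out ∅∪∅=∅
  n17('abec'): parent n16 fail=3; on 'c' 3→0 → fail=19;  out ∅∪∅=∅
  n22('ccec'): parent n21 fail=3; on 'c' 3→0 → fail=19;  out {5}∪∅={5}
  n7('dbcce'): parent n6 fail=20; on 'e' 20 → fail=21;  out ∅∪{1}={1}
  n13('bcdcc'): parent n12 fail=19; on 'c' 19 → fail=20;  out {3}∪∅={3}
  n18('abece'): parent n17 fail=19; on 'e' 19→0 → fail=3;  out {4}∪{1}={1,4}
  n8('dbccec'): parent n7 fail=21; on 'c' 21 → fail=22;  out {2}∪{5}={2,5}

Text stream:
[0] read 'c'  n0⇒n19
[1] read 'c'  n19⇒n20
[2] read 'e'  n20⇒n21  → match P1@[2:2]
[3] read 'c'  n21⇒n22  → match P5@[0:3]
[4] read 'e'  n22⇒n3 ·f  → match P1@[4:4]
[5] read 'c'  n3⇒n19 ·f
[6] read 'c'  n19⇒n20
[7] read 'c'  n20⇒n20 ·f
[8] read 'e'  n20⇒n21  → match P1@[8:8]
[9] read 'c'  n21⇒n22  → match P5@[6:9]
[10] read 'b'  n22⇒n9 ·f
[11] read 'c'  n9⇒n10
[12] read 'd'  n10⇒n11
[13] read 'c'  n11⇒n12
[14] read 'c'  n12⇒n13  → match P3@[10:14]
[15] read 'd'  n13⇒n1 ·f
[16] read 'a'  n1⇒n2  → match P0@[15:16]
[17] read 'e'  n2⇒n3 ·f  → match P1@[17:17]
[18] read 'b'  n3⇒n9 ·f
[19] read 'd'  n9⇒n1 ·f
[20] read 'c'  n1⇒n19 ·f
[21] read 'a'  n19⇒n14 ·f
[22] read 'b'  n14⇒n15
[23] read 'c'  n15⇒n10 ·f
[24] read 'd'  n10⇒n11
[25] read 'c'  n11⇒n12
[26] read 'c'  n12⇒n13  → match P3@[22:26]
[27] read 'b'  n13⇒n9 ·f
[28] read 'c'  n9⇒n10
[29] read 'd'  n10⇒n11
[30] read 'a'  n11⇒n2 ·f  → match P0@[29:30]
[31] read 'd'  n2⇒n1 ·f
[32] read 'b'  n1⇒n4
[33] read 'c'  n4⇒n5
[34] read 'c'  n5⇒n6
[35] read 'e'  n6⇒n7  → match P1@[35:35]
[36] read 'c'  n7⇒n8  → match P2@[31:36],P5@[33:36]
[37] read 'c'  n8⇒n20 ·f
[38] read 'c'  n20⇒n20 ·f
[39] read 'e'  n20⇒n21  → match P1@[39:39]
[40] read 'c'  n21⇒n22  → match P5@[37:40]
[41] read 'd'  n22⇒n1 ·f
[42] read 'b'  n1⇒n4
[43] read 'c'  n4⇒n5
[44] read 'd'  n5⇒n11 ·f
[45] read 'c'  n11⇒n12
[46] read 'c'  n12⇒n13  → match P3@[42:46]
[47] read 'a'  n13⇒n14 ·f
[48] read 'e'  n14⇒n3 ·f  → match P1@[48:48]
[49] read 'd'  n3⇒n1 ·f
[50] read 'a'  n1⇒n2  → match P0@[49:50]
[51] read 'a'  n2⇒n14 ·f
[52] read 'a'  n14⇒n14 ·f
[53] read 'd'  n14⇒n1 ·f
[54] read 'a'  n1⇒n2  → match P0@[53:54]
[55] read 'c'  n2⇒n19 ·f
[56] read 'a'  n19⇒n14 ·f
[57] read 'd'  n14⇒n1 ·f
[58] read 'b'  n1⇒n4
[59] read 'c'  n4⇒n5
[60] read 'c'  n5⇒n6
[61] read 'e'  n6⇒n7  → match P1@[61:61]
[62] read 'c'  n7⇒n8  → match P2@[57:62],P5@[59:62]
[63] read 'e'  n8⇒n3 ·f  → match P1@[63:63]
[64] read 'b'  n3⇒n9 ·f
[65] read 'b'  n9⇒n9 ·f
[66] read 'd'  n9⇒n1 ·f
[67] read 'b'  n1⇒n4
[68] read 'c'  n4⇒n5
[69] read 'c'  n5⇒n6
[70] read 'e'  n6⇒n7  → match P1@[70:70]
[71] read 'c'  n7⇒n8  → match P2@[66:71],P5@[68:71]
[72] read 'c'  n8⇒n20 ·f
[73] read 'd'  n20⇒n1 ·f
[74] read 'a'  n1⇒n2  → match P0@[73:74]
[75] read 'b'  n2⇒n15 ·f
[76] read 'c'  n15⇒n10 ·f

Result: [[2,1],[3,5],[4,1],[8,1],[9,5],[14,3],[16,0],[17,1],[26,3],[30,0],[35,1],[36,2],[36,5],[39,1],[40,5],[46,3],[48,1],[50,0],[54,0],[61,1],[62,2],[62,5],[63,1],[70,1],[71,2],[71,5],[74,0]]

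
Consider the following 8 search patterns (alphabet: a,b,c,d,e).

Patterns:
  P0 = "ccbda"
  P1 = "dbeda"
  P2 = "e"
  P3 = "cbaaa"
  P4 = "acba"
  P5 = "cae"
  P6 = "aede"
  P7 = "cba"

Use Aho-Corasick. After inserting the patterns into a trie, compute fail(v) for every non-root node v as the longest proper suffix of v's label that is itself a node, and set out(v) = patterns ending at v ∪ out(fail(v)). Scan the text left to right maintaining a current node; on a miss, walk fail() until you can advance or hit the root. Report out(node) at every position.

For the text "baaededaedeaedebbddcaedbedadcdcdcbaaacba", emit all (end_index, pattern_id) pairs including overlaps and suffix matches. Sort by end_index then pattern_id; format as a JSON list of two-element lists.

Construct AC machine:
Trie (insert patterns):
  0='ε' goto a→16 c→1 d→6 e→11
  1='c' goto a→20 b→12 c→2
  2='cc' goto b→3
  3='ccb' goto d→4
  4='ccbd' goto a→5
  5='ccbda' goto ·  ←P0
  6='d' goto b→7
  7='db' goto e→8
  8='dbe' goto d→9
  9='dbed' goto a→10
  10='dbeda' goto ·  ←P1
  11='e' goto ·  ←P2
  12='cb' goto a→13
  13='cba' goto a→14  ←P7
  14='cbaa' goto a→15
  15='cbaaa' goto ·  ←P3
  16='a' goto c→17 e→22
  17='ac' goto b→18
  18='acb' goto a→19
  19='acba' goto ·  ←P4
  20='ca' goto e→21
  21='cae' goto ·  ←P5
  22='ae' goto d→23
  23='aed' goto e→24
  24='aede' goto ·  ←P6

BFS fail/out derivation:
  n1('c'): parent n0 fail=0; on 'c' 0 → fail=0;  out ∅∪∅=∅
  n6('d'): parent n0 fail=0; on 'd' 0 → fail=0;  out ∅∪∅=∅
  n11('e'): parent n0 fail=0; on 'e' 0 → fail=0;  out {2}∪∅={2}
  n16('a'): parent n0 fail=0; on 'a' 0 → fail=0;  out ∅∪∅=∅
  n2('cc'): parent n1 fail=0; on 'c' 0 → fail=1;  out ∅∪∅=∅
  n7('db'): parent n6 fail=0; on 'b' 0 → fail=0;  out ∅∪∅=∅
  n12('cb'): parent n1 fail=0; on 'b' 0 → fail=0;  out ∅∪∅=∅
  n17('ac'): parent n16 fail=0; on 'c' 0 → fail=1;  out ∅∪∅=∅
  n20('ca'): parent n1 fail=0; on 'a' 0 → fail=16;  out ∅∪∅=∅
  n22('ae'): parent n16 fail=0; on 'e' 0 → fail=11;  out ∅∪{2}={2}
  n3('ccb'): parent n2 fail=1; on 'b' 1 → fail=12;  out ∅∪∅=∅
  n8('dbe'): parent n7 fail=0; on 'e' 0 → fail=11;  out ∅∪{2}={2}
  n13('cba'): parent n12 fail=0; on 'a' 0 → fail=16;  out {7}∪∅={7}
  n18('acb'): parent n17 fail=1; on 'b' 1 → fail=12;  out ∅∪∅=∅
  n21('cae'): parent n20 fail=16; on 'e' 16 → fail=22;  out {5}∪{2}={2,5}
  n23('aed'): parent n22 fail=11; on 'd' 11→0 → fail=6;  out ∅∪∅=∅
  n4('ccbd'): parent n3 fail=12; on 'd' 12→0 → fail=6;  out ∅∪∅=∅
  n9('dbed'): parent n8 fail=11; on 'd' 11→0 → fail=6;  out ∅∪∅=∅
  n14('cbaa'): parent n13 fail=16; on 'a' 16→0 → fail=16;  out ∅∪∅=∅
  n19('acba'): parent n18 fail=12; on 'a' 12 → fail=13;  out {4}∪{7}={4,7}
  n24('aede'): parent n23 fail=6; on 'e' 6→0 → fail=11;  out {6}∪{2}={2,6}
  n5('ccbda'): parent n4 fail=6; on 'a' 6→0 → fail=16;  out {0}∪∅={0}
  n10('dbeda'): parent n9 fail=6; on 'a' 6→0 → fail=16;  out {1}∪∅={1}
  n15('cbaaa'): parent n14 fail=16; on 'a' 16→0 → fail=16;  out {3}∪∅={3}

Scan:
[0] read 'b'  n0⇒n0
[1] read 'a'  n0⇒n16
[2] read 'a'  n16⇒n16 (fail-walked)
[3] read 'e'  n16⇒n22  emit P2@[3:3]
[4] read 'd'  n22⇒n23
[5] read 'e'  n23⇒n24  emit P2@[5:5],P6@[2:5]
[6] read 'd'  n24⇒n6 (fail-walked)
[7] read 'a'  n6⇒n16 (fail-walked)
[8] read 'e'  n16⇒n22  emit P2@[8:8]
[9] read 'd'  n22⇒n23
[10] read 'e'  n23⇒n24  emit P2@[10:10],P6@[7:10]
[11] read 'a'  n24⇒n16 (fail-walked)
[12] read 'e'  n16⇒n22  emit P2@[12:12]
[13] read 'd'  n22⇒n23
[14] read 'e'  n23⇒n24  emit P2@[14:14],P6@[11:14]
[15] read 'b'  n24⇒n0 (fail-walked)
[16] read 'b'  n0⇒n0
[17] read 'd'  n0⇒n6
[18] read 'd'  n6⇒n6 (fail-walked)
[19] read 'c'  n6⇒n1 (fail-walked)
[20] read 'a'  n1⇒n20
[21] read 'e'  n20⇒n21  emit P2@[21:21],P5@[19:21]
[22] read 'd'  n21⇒n23 (fail-walked)
[23] read 'b'  n23⇒n7 (fail-walked)
[24] read 'e'  n7⇒n8  emit P2@[24:24]
[25] read 'd'  n8⇒n9
[26] read 'a'  n9⇒n10  emit P1@[22:26]
[27] read 'd'  n10⇒n6 (fail-walked)
[28] read 'c'  n6⇒n1 (fail-walked)
[29] read 'd'  n1⇒n6 (fail-walked)
[30] read 'c'  n6⇒n1 (fail-walked)
[31] read 'd'  n1⇒n6 (fail-walked)
[32] read 'c'  n6⇒n1 (fail-walked)
[33] read 'b'  n1⇒n12
[34] read 'a'  n12⇒n13  emit P7@[32:34]
[35] read 'a'  n13⇒n14
[36] read 'a'  n14⇒n15  emit P3@[32:36]
[37] read 'c'  n15⇒n17 (fail-walked)
[38] read 'b'  n17⇒n18
[39] read 'a'  n18⇒n19  emit P4@[36:39],P7@[37:39]

Result: [[3,2],[5,2],[5,6],[8,2],[10,2],[10,6],[12,2],[14,2],[14,6],[21,2],[21,5],[24,2],[26,1],[34,7],[36,3],[39,4],[39,7]]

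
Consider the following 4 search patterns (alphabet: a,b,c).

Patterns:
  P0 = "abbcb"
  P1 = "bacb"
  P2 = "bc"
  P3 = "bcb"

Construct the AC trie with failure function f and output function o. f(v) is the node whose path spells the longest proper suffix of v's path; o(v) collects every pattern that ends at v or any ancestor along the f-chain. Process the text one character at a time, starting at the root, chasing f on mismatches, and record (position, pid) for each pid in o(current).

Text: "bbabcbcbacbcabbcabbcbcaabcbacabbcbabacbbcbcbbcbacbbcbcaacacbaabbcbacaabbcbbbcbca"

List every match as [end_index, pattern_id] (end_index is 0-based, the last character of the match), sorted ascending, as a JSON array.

Build automaton:
Trie (insert patterns):
  0='ε' goto a→1 b→6
  1='a' goto b→2
  2='ab' goto b→3
  3='abb' goto c→4
  4='abbc' goto b→5
  5='abbcb' goto ·  [P0 ends]
  6='b' goto a→7 c→10
  7='ba' goto c→8
  8='bac' goto b→9
  9='bacb' goto ·  [P1 ends]
  10='bc' goto b→11  [P2 ends]
  11='bcb' goto ·  [P3 ends]

BFS fail/out derivation:
  fail(1) 'a': from fail(0)=0 chase 'a': 0 ⇒ 0;  out=∅∪out(0)=∅
  fail(6) 'b': from fail(0)=0 chase 'b': 0 ⇒ 0;  out=∅∪out(0)=∅
  fail(2) 'ab': from fail(1)=0 chase 'b': 0 ⇒ 6;  out=∅∪out(6)=∅
  fail(7) 'ba': from fail(6)=0 chase 'a': 0 ⇒ 1;  out=∅∪out(1)=∅
  fail(10) 'bc': from fail(6)=0 chase 'c': 0 ⇒ 0;  out={2}∪out(0)={2}
  fail(3) 'abb': from fail(2)=6 chase 'b': 6→0 ⇒ 6;  out=∅∪out(6)=∅
  fail(8) 'bac': from fail(7)=1 chase 'c': 1→0 ⇒ 0;  out=∅∪out(0)=∅
  fail(11) 'bcb': from fail(10)=0 chase 'b': 0 ⇒ 6;  out={3}∪out(6)={3}
  fail(4) 'abbc': from fail(3)=6 chase 'c': 6 ⇒ 10;  out=∅∪out(10)={2}
  fail(9) 'bacb': from fail(8)=0 chase 'b': 0 ⇒ 6;  out={1}∪out(6)={1}
  fail(5) 'abbcb': from fail(4)=10 chase 'b': 10 ⇒ 11;  out={0}∪out(11)={0,3}

Scan:
[0] read 'b'  n0⇒n6
[1] read 'b'  n6⇒n6 ·f
[2] read 'a'  n6⇒n7
[3] read 'b'  n7⇒n2 ·f
[4] read 'c'  n2⇒n10 ·f  → match P2@[3:4]
[5] read 'b'  n10⇒n11  → match P3@[3:5]
[6] read 'c'  n11⇒n10 ·f  → match P2@[5:6]
[7] read 'b'  n10⇒n11  → match P3@[5:7]
[8] read 'a'  n11⇒n7 ·f
[9] read 'c'  n7⇒n8
[10] read 'b'  n8⇒n9  → match P1@[7:10]
[11] read 'c'  n9⇒n10 ·f  → match P2@[10:11]
[12] read 'a'  n10⇒n1 ·f
[13] read 'b'  n1⇒n2
[14] read 'b'  n2⇒n3
[15] read 'c'  n3⇒n4  → match P2@[14:15]
[16] read 'a'  n4⇒n1 ·f
[17] read 'b'  n1⇒n2
[18] read 'b'  n2⇒n3
[19] read 'c'  n3⇒n4  → match P2@[18:19]
[20] read 'b'  n4⇒n5  → match P0@[16:20],P3@[18:20]
[21] read 'c'  n5⇒n10 ·f  → match P2@[20:21]
[22] read 'a'  n10⇒n1 ·f
[23] read 'a'  n1⇒n1 ·f
[24] read 'b'  n1⇒n2
[25] read 'c'  n2⇒n10 ·f  → match P2@[24:25]
[26] read 'b'  n10⇒n11  → match P3@[24:26]
[27] read 'a'  n11⇒n7 ·f
[28] read 'c'  n7⇒n8
[29] read 'a'  n8⇒n1 ·f
[30] read 'b'  n1⇒n2
[31] read 'b'  n2⇒n3
[32] read 'c'  n3⇒n4  → match P2@[31:32]
[33] read 'b'  n4⇒n5  → match P0@[29:33],P3@[31:33]
[34] read 'a'  n5⇒n7 ·f
[35] read 'b'  n7⇒n2 ·f
[36] read 'a'  n2⇒n7 ·f
[37] read 'c'  n7⇒n8
[38] read 'b'  n8⇒n9  → match P1@[35:38]
[39] read 'b'  n9⇒n6 ·f
[40] read 'c'  n6⇒n10  → match P2@[39:40]
[41] read 'b'  n10⇒n11  → match P3@[39:41]
[42] read 'c'  n11⇒n10 ·f  → match P2@[41:42]
[43] read 'b'  n10⇒n11  → match P3@[41:43]
[44] read 'b'  n11⇒n6 ·f
[45] read 'c'  n6⇒n10  → match P2@[44:45]
[46] read 'b'  n10⇒n11  → match P3@[44:46]
[47] read 'a'  n11⇒n7 ·f
[48] read 'c'  n7⇒n8
[49] read 'b'  n8⇒n9  → match P1@[46:49]
[50] read 'b'  n9⇒n6 ·f
[51] read 'c'  n6⇒n10  → match P2@[50:51]
[52] read 'b'  n10⇒n11  → match P3@[50:52]
[53] read 'c'  n11⇒n10 ·f  → match P2@[52:53]
[54] read 'a'  n10⇒n1 ·f
[55] read 'a'  n1⇒n1 ·f
[56] read 'c'  n1⇒n0 ·f
[57] read 'a'  n0⇒n1
[58] read 'c'  n1⇒n0 ·f
[59] read 'b'  n0⇒n6
[60] read 'a'  n6⇒n7
[61] read 'a'  n7⇒n1 ·f
[62] read 'b'  n1⇒n2
[63] read 'b'  n2⇒n3
[64] read 'c'  n3⇒n4  → match P2@[63:64]
[65] read 'b'  n4⇒n5  → match P0@[61:65],P3@[63:65]
[66] read 'a'  n5⇒n7 ·f
[67] read 'c'  n7⇒n8
[68] read 'a'  n8⇒n1 ·f
[69] read 'a'  n1⇒n1 ·f
[70] read 'b'  n1⇒n2
[71] read 'b'  n2⇒n3
[72] read 'c'  n3⇒n4  → match P2@[71:72]
[73] read 'b'  n4⇒n5  → match P0@[69:73],P3@[71:73]
[74] read 'b'  n5⇒n6 ·f
[75] read 'b'  n6⇒n6 ·f
[76] read 'c'  n6⇒n10  → match P2@[75:76]
[77] read 'b'  n10⇒n11  → match P3@[75:77]
[78] read 'c'  n11⇒n10 ·f  → match P2@[77:78]
[79] read 'a'  n10⇒n1 ·f

Result: [[4,2],[5,3],[6,2],[7,3],[10,1],[11,2],[15,2],[19,2],[20,0],[20,3],[21,2],[25,2],[26,3],[32,2],[33,0],[33,3],[38,1],[40,2],[41,3],[42,2],[43,3],[45,2],[46,3],[49,1],[51,2],[52,3],[53,2],[64,2],[65,0],[65,3],[72,2],[73,0],[73,3],[76,2],[77,3],[78,2]]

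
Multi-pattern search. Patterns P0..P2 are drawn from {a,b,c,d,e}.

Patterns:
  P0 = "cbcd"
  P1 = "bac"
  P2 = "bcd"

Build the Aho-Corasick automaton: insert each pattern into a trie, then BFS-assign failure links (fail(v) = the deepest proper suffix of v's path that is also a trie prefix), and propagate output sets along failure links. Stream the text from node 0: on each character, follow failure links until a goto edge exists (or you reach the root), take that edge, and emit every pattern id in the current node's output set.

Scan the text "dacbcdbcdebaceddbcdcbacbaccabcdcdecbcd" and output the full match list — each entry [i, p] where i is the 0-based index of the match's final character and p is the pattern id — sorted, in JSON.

Build automaton:
Trie nodes:
  0='ε' goto b→5 c→1
  1='c' goto b→2
  2='cb' goto c→3
  3='cbc' goto d→4
  4='cbcd' goto ·  [P0 ends]
  5='b' goto a→6 c→8
  6='ba' goto c→7
  7='bac' goto ·  [P1 ends]
  8='bc' goto d→9
  9='bcd' goto ·  [P2 ends]

Failure links (BFS by depth):
  n1('c'): parent n0 fail=0; on 'c' 0 → fail=0;  out ∅∪∅=∅
  n5('b'): parent n0 fail=0; on 'b' 0 → fail=0;  out ∅∪∅=∅
  n2('cb'): parent n1 fail=0; on 'b' 0 → fail=5;  out ∅∪∅=∅
  n6('ba'): parent n5 fail=0; on 'a' 0 → fail=0;  out ∅∪∅=∅
  n8('bc'): parent n5 fail=0; on 'c' 0 → fail=1;  out ∅∪∅=∅
  n3('cbc'): parent n2 fail=5; on 'c' 5 → fail=8;  out ∅∪∅=∅
  n7('bac'): parent n6 fail=0; on 'c' 0 → fail=1;  out {1}∪∅={1}
  n9('bcd'): parent n8 fail=1; on 'd' 1→0 → fail=0;  out {2}∪∅={2}
  n4('cbcd'): parent n3 fail=8; on 'd' 8 → fail=9;  out {0}∪{2}={0,2}

Text stream:
i=0 'd': node 0→0
i=1 'a': node 0→0
i=2 'c': node 0→1
i=3 'b': node 1→2
i=4 'c': node 2→3
i=5 'd': node 3→4  → match P0@[2:5],P2@[3:5]
i=6 'b': node 4→5 (via fail)
i=7 'c': node 5→8
i=8 'd': node 8→9  → match P2@[6:8]
i=9 'e': node 9→0 (via fail)
i=10 'b': node 0→5
i=11 'a': node 5→6
i=12 'c': node 6→7  → match P1@[10:12]
i=13 'e': node 7→0 (via fail)
i=14 'd': node 0→0
i=15 'd': node 0→0
i=16 'b': node 0→5
i=17 'c': node 5→8
i=18 'd': node 8→9  → match P2@[16:18]
i=19 'c': node 9→1 (via fail)
i=20 'b': node 1→2
i=21 'a': node 2→6 (via fail)
i=22 'c': node 6→7  → match P1@[20:22]
i=23 'b': node 7→2 (via fail)
i=24 'a': node 2→6 (via fail)
i=25 'c': node 6→7  → match P1@[23:25]
i=26 'c': node 7→1 (via fail)
i=27 'a': node 1→0 (via fail)
i=28 'b': node 0→5
i=29 'c': node 5→8
i=30 'd': node 8→9  → match P2@[28:30]
i=31 'c': node 9→1 (via fail)
i=32 'd': node 1→0 (via fail)
i=33 'e': node 0→0
i=34 'c': node 0→1
i=35 'b': node 1→2
i=36 'c': node 2→3
i=37 'd': node 3→4  → match P0@[34:37],P2@[35:37]

Matches: [[5,0],[5,2],[8,2],[12,1],[18,2],[22,1],[25,1],[30,2],[37,0],[37,2]]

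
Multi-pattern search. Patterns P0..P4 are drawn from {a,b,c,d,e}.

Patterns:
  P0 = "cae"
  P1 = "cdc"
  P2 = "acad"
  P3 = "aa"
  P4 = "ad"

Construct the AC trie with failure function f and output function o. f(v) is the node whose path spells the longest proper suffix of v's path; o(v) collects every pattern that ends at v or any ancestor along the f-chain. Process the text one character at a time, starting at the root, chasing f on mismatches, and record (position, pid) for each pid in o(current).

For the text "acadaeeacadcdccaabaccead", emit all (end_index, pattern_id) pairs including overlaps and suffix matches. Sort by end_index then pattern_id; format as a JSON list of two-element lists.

Construct AC machine:
Trie nodes:
  0='ε' goto a→6 c→1
  1='c' goto a→2 d→4
  2='ca' goto e→3
  3='cae' goto ·  ←P0
  4='cd' goto c→5
  5='cdc' goto ·  ←P1
  6='a' goto a→10 c→7 d→11
  7='ac' goto a→8
  8='aca' goto d→9
  9='acad' goto ·  ←P2
  10='aa' goto ·  ←P3
  11='ad' goto ·  ←P4

Failure links (BFS by depth):
  fail(1) 'c': from fail(0)=0 chase 'c': 0 ⇒ 0;  out=∅∪out(0)=∅
  fail(6) 'a': from fail(0)=0 chase 'a': 0 ⇒ 0;  out=∅∪out(0)=∅
  fail(2) 'ca': from fail(1)=0 chase 'a': 0 ⇒ 6;  out=∅∪out(6)=∅
  fail(4) 'cd': from fail(1)=0 chase 'd': 0 ⇒ 0;  out=∅∪out(0)=∅
  fail(7) 'ac': from fail(6)=0 chase 'c': 0 ⇒ 1;  out=∅∪out(1)=∅
  fail(10) 'aa': from fail(6)=0 chase 'a': 0 ⇒ 6;  out={3}∪out(6)={3}
  fail(11) 'ad': from fail(6)=0 chase 'd': 0 ⇒ 0;  out={4}∪out(0)={4}
  fail(3) 'cae': from fail(2)=6 chase 'e': 6→0 ⇒ 0;  out={0}∪out(0)={0}
  fail(5) 'cdc': from fail(4)=0 chase 'c': 0 ⇒ 1;  out={1}∪out(1)={1}
  fail(8) 'aca': from fail(7)=1 chase 'a': 1 ⇒ 2;  out=∅∪out(2)=∅
  fail(9) 'acad': from fail(8)=2 chase 'd': 2→6 ⇒ 11;  out={2}∪out(11)={2,4}

Scan:
[0] read 'a'  n0⇒n6
[1] read 'c'  n6⇒n7
[2] read 'a'  n7⇒n8
[3] read 'd'  n8⇒n9  → match P2@[0:3],P4@[2:3]
[4] read 'a'  n9⇒n6 (fail-walked)
[5] read 'e'  n6⇒n0 (fail-walked)
[6] read 'e'  n0⇒n0
[7] read 'a'  n0⇒n6
[8] read 'c'  n6⇒n7
[9] read 'a'  n7⇒n8
[10] read 'd'  n8⇒n9  → match P2@[7:10],P4@[9:10]
[11] read 'c'  n9⇒n1 (fail-walked)
[12] read 'd'  n1⇒n4
[13] read 'c'  n4⇒n5  → match P1@[11:13]
[14] read 'c'  n5⇒n1 (fail-walked)
[15] read 'a'  n1⇒n2
[16] read 'a'  n2⇒n10 (fail-walked)  → match P3@[15:16]
[17] read 'b'  n10⇒n0 (fail-walked)
[18] read 'a'  n0⇒n6
[19] read 'c'  n6⇒n7
[20] read 'c'  n7⇒n1 (fail-walked)
[21] read 'e'  n1⇒n0 (fail-walked)
[22] read 'a'  n0⇒n6
[23] read 'd'  n6⇒n11  → match P4@[22:23]

Result: [[3,2],[3,4],[10,2],[10,4],[13,1],[16,3],[23,4]]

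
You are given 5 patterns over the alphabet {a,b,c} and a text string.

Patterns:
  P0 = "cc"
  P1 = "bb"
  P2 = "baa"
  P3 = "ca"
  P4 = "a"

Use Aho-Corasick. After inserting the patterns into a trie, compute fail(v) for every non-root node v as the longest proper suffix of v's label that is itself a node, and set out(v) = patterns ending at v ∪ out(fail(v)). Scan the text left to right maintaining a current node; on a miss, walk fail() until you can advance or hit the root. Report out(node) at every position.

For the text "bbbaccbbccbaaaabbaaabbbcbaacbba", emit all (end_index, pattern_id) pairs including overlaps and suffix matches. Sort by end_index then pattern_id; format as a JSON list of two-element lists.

Construct AC machine:
Trie (insert patterns):
  n0 'ε': a→8 b→3 c→1
  n1 'c': a→7 c→2
  n2 'cc': ·  [P0 ends]
  n3 'b': a→5 b→4
  n4 'bb': ·  [P1 ends]
  n5 'ba': a→6
  n6 'baa': ·  [P2 ends]
  n7 'ca': ·  [P3 ends]
  n8 'a': ·  [P4 ends]

Failure links (BFS by depth):
  fail(1) 'c': from fail(0)=0 chase 'c': 0 ⇒ 0;  out=∅∪out(0)=∅
  fail(3) 'b': from fail(0)=0 chase 'b': 0 ⇒ 0;  out=∅∪out(0)=∅
  fail(8) 'a': from fail(0)=0 chase 'a': 0 ⇒ 0;  out={4}∪out(0)={4}
  fail(2) 'cc': from fail(1)=0 chase 'c': 0 ⇒ 1;  out={0}∪out(1)={0}
  fail(4) 'bb': from fail(3)=0 chase 'b': 0 ⇒ 3;  out={1}∪out(3)={1}
  fail(5) 'ba': from fail(3)=0 chase 'a': 0 ⇒ 8;  out=∅∪out(8)={4}
  fail(7) 'ca': from fail(1)=0 chase 'a': 0 ⇒ 8;  out={3}∪out(8)={3,4}
  fail(6) 'baa': from fail(5)=8 chase 'a': 8→0 ⇒ 8;  out={2}∪out(8)={2,4}

Run:
[0] read 'b'  n0⇒n3
[1] read 'b'  n3⇒n4  ** P1@[0:1]
[2] read 'b'  n4⇒n4 ·f  ** P1@[1:2]
[3] read 'a'  n4⇒n5 ·f  ** P4@[3:3]
[4] read 'c'  n5⇒n1 ·f
[5] read 'c'  n1⇒n2  ** P0@[4:5]
[6] read 'b'  n2⇒n3 ·f
[7] read 'b'  n3⇒n4  ** P1@[6:7]
[8] read 'c'  n4⇒n1 ·f
[9] read 'c'  n1⇒n2  ** P0@[8:9]
[10] read 'b'  n2⇒n3 ·f
[11] read 'a'  n3⇒n5  ** P4@[11:11]
[12] read 'a'  n5⇒n6  ** P2@[10:12],P4@[12:12]
[13] read 'a'  n6⇒n8 ·f  ** P4@[13:13]
[14] read 'a'  n8⇒n8 ·f  ** P4@[14:14]
[15] read 'b'  n8⇒n3 ·f
[16] read 'b'  n3⇒n4  ** P1@[15:16]
[17] read 'a'  n4⇒n5 ·f  ** P4@[17:17]
[18] read 'a'  n5⇒n6  ** P2@[16:18],P4@[18:18]
[19] read 'a'  n6⇒n8 ·f  ** P4@[19:19]
[20] read 'b'  n8⇒n3 ·f
[21] read 'b'  n3⇒n4  ** P1@[20:21]
[22] read 'b'  n4⇒n4 ·f  ** P1@[21:22]
[23] read 'c'  n4⇒n1 ·f
[24] read 'b'  n1⇒n3 ·f
[25] read 'a'  n3⇒n5  ** P4@[25:25]
[26] read 'a'  n5⇒n6  ** P2@[24:26],P4@[26:26]
[27] read 'c'  n6⇒n1 ·f
[28] read 'b'  n1⇒n3 ·f
[29] read 'b'  n3⇒n4  ** P1@[28:29]
[30] read 'a'  n4⇒n5 ·f  ** P4@[30:30]

All matches (sorted): [[1,1],[2,1],[3,4],[5,0],[7,1],[9,0],[11,4],[12,2],[12,4],[13,4],[14,4],[16,1],[17,4],[18,2],[18,4],[19,4],[21,1],[22,1],[25,4],[26,2],[26,4],[29,1],[30,4]]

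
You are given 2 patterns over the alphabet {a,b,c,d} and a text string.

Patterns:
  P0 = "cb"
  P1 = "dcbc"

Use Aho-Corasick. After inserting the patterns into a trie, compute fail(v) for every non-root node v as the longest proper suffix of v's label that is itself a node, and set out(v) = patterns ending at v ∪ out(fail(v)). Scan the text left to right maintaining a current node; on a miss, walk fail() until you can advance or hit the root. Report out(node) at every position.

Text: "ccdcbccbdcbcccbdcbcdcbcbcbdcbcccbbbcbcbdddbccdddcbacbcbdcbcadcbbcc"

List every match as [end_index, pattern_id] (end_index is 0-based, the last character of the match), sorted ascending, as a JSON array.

Build automaton:
Trie nodes:
  0='ε' goto c→1 d→3
  1='c' goto b→2
  2='cb' goto ·  [P0 ends]
  3='d' goto c→4
  4='dc' goto b→5
  5='dcb' goto c→6
  6='dcbc' goto ·  [P1 ends]

BFS fail/out derivation:
  fail(1) 'c': from fail(0)=0 chase 'c': 0 ⇒ 0;  out=∅∪out(0)=∅
  fail(3) 'd': from fail(0)=0 chase 'd': 0 ⇒ 0;  out=∅∪out(0)=∅
  fail(2) 'cb': from fail(1)=0 chase 'b': 0 ⇒ 0;  out={0}∪out(0)={0}
  fail(4) 'dc': from fail(3)=0 chase 'c': 0 ⇒ 1;  out=∅∪out(1)=∅
  fail(5) 'dcb': from fail(4)=1 chase 'b': 1 ⇒ 2;  out=∅∪out(2)={0}
  fail(6) 'dcbc': from fail(5)=2 chase 'c': 2→0 ⇒ 1;  out={1}∪out(1)={1}

Text stream:
[0] read 'c'  n0⇒n1
[1] read 'c'  n1⇒n1 (via fail)
[2] read 'd'  n1⇒n3 (via fail)
[3] read 'c'  n3⇒n4
[4] read 'b'  n4⇒n5  ** P0@[3:4]
[5] read 'c'  n5⇒n6  ** P1@[2:5]
[6] read 'c'  n6⇒n1 (via fail)
[7] read 'b'  n1⇒n2  ** P0@[6:7]
[8] read 'd'  n2⇒n3 (via fail)
[9] read 'c'  n3⇒n4
[10] read 'b'  n4⇒n5  ** P0@[9:10]
[11] read 'c'  n5⇒n6  ** P1@[8:11]
[12] read 'c'  n6⇒n1 (via fail)
[13] read 'c'  n1⇒n1 (via fail)
[14] read 'b'  n1⇒n2  ** P0@[13:14]
[15] read 'd'  n2⇒n3 (via fail)
[16] read 'c'  n3⇒n4
[17] read 'b'  n4⇒n5  ** P0@[16:17]
[18] read 'c'  n5⇒n6  ** P1@[15:18]
[19] read 'd'  n6⇒n3 (via fail)
[20] read 'c'  n3⇒n4
[21] read 'b'  n4⇒n5  ** P0@[20:21]
[22] read 'c'  n5⇒n6  ** P1@[19:22]
[23] read 'b'  n6⇒n2 (via fail)  ** P0@[22:23]
[24] read 'c'  n2⇒n1 (via fail)
[25] read 'b'  n1⇒n2  ** P0@[24:25]
[26] read 'd'  n2⇒n3 (via fail)
[27] read 'c'  n3⇒n4
[28] read 'b'  n4⇒n5  ** P0@[27:28]
[29] read 'c'  n5⇒n6  ** P1@[26:29]
[30] read 'c'  n6⇒n1 (via fail)
[31] read 'c'  n1⇒n1 (via fail)
[32] read 'b'  n1⇒n2  ** P0@[31:32]
[33] read 'b'  n2⇒n0 (via fail)
[34] read 'b'  n0⇒n0
[35] read 'c'  n0⇒n1
[36] read 'b'  n1⇒n2  ** P0@[35:36]
[37] read 'c'  n2⇒n1 (via fail)
[38] read 'b'  n1⇒n2  ** P0@[37:38]
[39] read 'd'  n2⇒n3 (via fail)
[40] read 'd'  n3⇒n3 (via fail)
[41] read 'd'  n3⇒n3 (via fail)
[42] read 'b'  n3⇒n0 (via fail)
[43] read 'c'  n0⇒n1
[44] read 'c'  n1⇒n1 (via fail)
[45] read 'd'  n1⇒n3 (via fail)
[46] read 'd'  n3⇒n3 (via fail)
[47] read 'd'  n3⇒n3 (via fail)
[48] read 'c'  n3⇒n4
[49] read 'b'  n4⇒n5  ** P0@[48:49]
[50] read 'a'  n5⇒n0 (via fail)
[51] read 'c'  n0⇒n1
[52] read 'b'  n1⇒n2  ** P0@[51:52]
[53] read 'c'  n2⇒n1 (via fail)
[54] read 'b'  n1⇒n2  ** P0@[53:54]
[55] read 'd'  n2⇒n3 (via fail)
[56] read 'c'  n3⇒n4
[57] read 'b'  n4⇒n5  ** P0@[56:57]
[58] read 'c'  n5⇒n6  ** P1@[55:58]
[59] read 'a'  n6⇒n0 (via fail)
[60] read 'd'  n0⇒n3
[61] read 'c'  n3⇒n4
[62] read 'b'  n4⇒n5  ** P0@[61:62]
[63] read 'b'  n5⇒n0 (via fail)
[64] read 'c'  n0⇒n1
[65] read 'c'  n1⇒n1 (via fail)

Result: [[4,0],[5,1],[7,0],[10,0],[11,1],[14,0],[17,0],[18,1],[21,0],[22,1],[23,0],[25,0],[28,0],[29,1],[32,0],[36,0],[38,0],[49,0],[52,0],[54,0],[57,0],[58,1],[62,0]]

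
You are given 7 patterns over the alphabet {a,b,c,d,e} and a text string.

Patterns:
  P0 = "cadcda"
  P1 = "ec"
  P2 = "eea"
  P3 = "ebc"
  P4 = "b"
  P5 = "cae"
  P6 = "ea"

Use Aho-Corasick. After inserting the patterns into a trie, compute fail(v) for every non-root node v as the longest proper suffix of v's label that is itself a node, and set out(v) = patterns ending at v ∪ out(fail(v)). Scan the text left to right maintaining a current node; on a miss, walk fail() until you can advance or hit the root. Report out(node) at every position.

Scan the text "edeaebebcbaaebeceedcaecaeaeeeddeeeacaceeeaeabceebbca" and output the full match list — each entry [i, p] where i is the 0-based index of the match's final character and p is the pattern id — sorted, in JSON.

Build automaton:
Trie nodes:
  n0 'ε': b→13 c→1 e→7
  n1 'c': a→2
  n2 'ca': d→3 e→14
  n3 'cad': c→4
  n4 'cadc': d→5
  n5 'cadcd': a→6
  n6 'cadcda': ·  [P0 ends]
  n7 'e': a→15 b→11 c→8 e→9
  n8 'ec': ·  [P1 ends]
  n9 'ee': a→10
  n10 'eea': ·  [P2 ends]
  n11 'eb': c→12
  n12 'ebc': ·  [P3 ends]
  n13 'b': ·  [P4 ends]
  n14 'cae': ·  [P5 ends]
  n15 'ea': ·  [P6 ends]

Failure links (BFS by depth):
  fail(1) 'c': from fail(0)=0 chase 'c': 0 ⇒ 0;  out=∅∪out(0)=∅
  fail(7) 'e': from fail(0)=0 chase 'e': 0 ⇒ 0;  out=∅∪out(0)=∅
  fail(13) 'b': from fail(0)=0 chase 'b': 0 ⇒ 0;  out={4}∪out(0)={4}
  fail(2) 'ca': from fail(1)=0 chase 'a': 0 ⇒ 0;  out=∅∪out(0)=∅
  fail(8) 'ec': from fail(7)=0 chase 'c': 0 ⇒ 1;  out={1}∪out(1)={1}
  fail(9) 'ee': from fail(7)=0 chase 'e': 0 ⇒ 7;  out=∅∪out(7)=∅
  fail(11) 'eb': from fail(7)=0 chase 'b': 0 ⇒ 13;  out=∅∪out(13)={4}
  fail(15) 'ea': from fail(7)=0 chase 'a': 0 ⇒ 0;  out={6}∪out(0)={6}
  fail(3) 'cad': from fail(2)=0 chase 'd': 0 ⇒ 0;  out=∅∪out(0)=∅
  fail(10) 'eea': from fail(9)=7 chase 'a': 7 ⇒ 15;  out={2}∪out(15)={2,6}
  fail(12) 'ebc': from fail(11)=13 chase 'c': 13→0 ⇒ 1;  out={3}∪out(1)={3}
  fail(14) 'cae': from fail(2)=0 chase 'e': 0 ⇒ 7;  out={5}∪out(7)={5}
  fail(4) 'cadc': from fail(3)=0 chase 'c': 0 ⇒ 1;  out=∅∪out(1)=∅
  fail(5) 'cadcd': from fail(4)=1 chase 'd': 1→0 ⇒ 0;  out=∅∪out(0)=∅
  fail(6) 'cadcda': from fail(5)=0 chase 'a': 0 ⇒ 0;  out={0}∪out(0)={0}

Scan:
pos 0 'e': at 7
pos 1 'd': at 0 (via fail)
pos 2 'e': at 7
pos 3 'a': at 15  emit P6@[2:3]
pos 4 'e': at 7 (via fail)
pos 5 'b': at 11  emit P4@[5:5]
pos 6 'e': at 7 (via fail)
pos 7 'b': at 11  emit P4@[7:7]
pos 8 'c': at 12  emit P3@[6:8]
pos 9 'b': at 13 (via fail)  emit P4@[9:9]
pos 10 'a': at 0 (via fail)
pos 11 'a': at 0
pos 12 'e': at 7
pos 13 'b': at 11  emit P4@[13:13]
pos 14 'e': at 7 (via fail)
pos 15 'c': at 8  emit P1@[14:15]
pos 16 'e': at 7 (via fail)
pos 17 'e': at 9
pos 18 'd': at 0 (via fail)
pos 19 'c': at 1
pos 20 'a': at 2
pos 21 'e': at 14  emit P5@[19:21]
pos 22 'c': at 8 (via fail)  emit P1@[21:22]
pos 23 'a': at 2 (via fail)
pos 24 'e': at 14  emit P5@[22:24]
pos 25 'a': at 15 (via fail)  emit P6@[24:25]
pos 26 'e': at 7 (via fail)
pos 27 'e': at 9
pos 28 'e': at 9 (via fail)
pos 29 'd': at 0 (via fail)
pos 30 'd': at 0
pos 31 'e': at 7
pos 32 'e': at 9
pos 33 'e': at 9 (via fail)
pos 34 'a': at 10  emit P2@[32:34],P6@[33:34]
pos 35 'c': at 1 (via fail)
pos 36 'a': at 2
pos 37 'c': at 1 (via fail)
pos 38 'e': at 7 (via fail)
pos 39 'e': at 9
pos 40 'e': at 9 (via fail)
pos 41 'a': at 10  emit P2@[39:41],P6@[40:41]
pos 42 'e': at 7 (via fail)
pos 43 'a': at 15  emit P6@[42:43]
pos 44 'b': at 13 (via fail)  emit P4@[44:44]
pos 45 'c': at 1 (via fail)
pos 46 'e': at 7 (via fail)
pos 47 'e': at 9
pos 48 'b': at 11 (via fail)  emit P4@[48:48]
pos 49 'b': at 13 (via fail)  emit P4@[49:49]
pos 50 'c': at 1 (via fail)
pos 51 'a': at 2

All matches (sorted): [[3,6],[5,4],[7,4],[8,3],[9,4],[13,4],[15,1],[21,5],[22,1],[24,5],[25,6],[34,2],[34,6],[41,2],[41,6],[43,6],[44,4],[48,4],[49,4]]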